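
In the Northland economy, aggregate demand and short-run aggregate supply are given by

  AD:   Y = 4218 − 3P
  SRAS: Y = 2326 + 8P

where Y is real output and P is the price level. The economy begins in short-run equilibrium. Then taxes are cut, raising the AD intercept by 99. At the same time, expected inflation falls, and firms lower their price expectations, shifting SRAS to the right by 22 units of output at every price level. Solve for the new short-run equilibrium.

P = 179, Y = 3780

After both shocks: AD is Y = 4317 − 3P and SRAS is Y = 2348 + 8P.
Setting them equal: 1969 = 11P, so P = 179.
Y = 4317 − 3·179 = 3780.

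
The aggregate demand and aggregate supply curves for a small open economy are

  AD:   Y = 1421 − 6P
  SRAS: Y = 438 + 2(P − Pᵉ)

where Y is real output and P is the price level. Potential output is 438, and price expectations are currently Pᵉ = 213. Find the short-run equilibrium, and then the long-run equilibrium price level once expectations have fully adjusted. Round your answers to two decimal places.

Short run: with Pᵉ = 213, SRAS is Y = 12 + 2P. Setting AD = SRAS gives 1409 = 8P, so P = 176.13 and Y = 1421 − 6P = 364.25.
Output 364.25 is below potential 438, so over time expected prices fall and SRAS shifts right until Y returns to 438.
Long run: Y = 438 on the AD curve gives 438 = 1421 − 6P, so P = 163.83.

Short run: P = 176.13, Y = 364.25. Long run: P = 163.83.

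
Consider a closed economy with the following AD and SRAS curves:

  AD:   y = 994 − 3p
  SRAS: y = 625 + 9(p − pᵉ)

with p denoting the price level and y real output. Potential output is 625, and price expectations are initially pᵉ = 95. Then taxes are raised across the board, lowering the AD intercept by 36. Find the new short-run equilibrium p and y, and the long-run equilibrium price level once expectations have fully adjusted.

Short run: p = 99, y = 661. Long run: p = 111.

AD shifts left: new AD is y = 958 − 3p. With pᵉ = 95, SRAS is y = 9p − 230.
Short run: 958 − 3p = 9p − 230 gives 1188 = 12p, so p = 99 and y = 958 − 3·99 = 661.
y = 661 is above potential 625; expectations adjust and SRAS shifts left until y = 625.
Long run: on the new AD curve, 625 = 958 − 3p gives p = 111.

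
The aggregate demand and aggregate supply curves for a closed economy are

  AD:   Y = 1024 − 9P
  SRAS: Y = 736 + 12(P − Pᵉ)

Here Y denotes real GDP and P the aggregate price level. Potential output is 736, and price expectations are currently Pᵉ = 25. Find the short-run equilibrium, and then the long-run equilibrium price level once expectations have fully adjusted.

Short run: with Pᵉ = 25, SRAS is Y = 436 + 12P. Setting AD = SRAS gives 588 = 21P, so P = 28 and Y = 1024 − 9·28 = 772.
Output 772 is above potential 736, so over time expected prices rise and SRAS shifts left until Y returns to 736.
Long run: Y = 736 on the AD curve gives 736 = 1024 − 9P, so P = 32.

Short run: P = 28, Y = 772. Long run: P = 32.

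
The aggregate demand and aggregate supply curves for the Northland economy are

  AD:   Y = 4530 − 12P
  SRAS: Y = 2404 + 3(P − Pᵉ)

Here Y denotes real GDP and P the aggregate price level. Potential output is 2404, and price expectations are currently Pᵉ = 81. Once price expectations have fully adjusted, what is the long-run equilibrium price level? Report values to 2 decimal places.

Long-run P = 177.17

Short run: with Pᵉ = 81, SRAS is Y = 2161 + 3P. Setting AD = SRAS gives 2369 = 15P, so P = 157.93 and Y = 4530 − 12P = 2634.80.
Output 2634.80 is above potential 2404, so over time expected prices rise and SRAS shifts left until Y returns to 2404.
Long run: Y = 2404 on the AD curve gives 2404 = 4530 − 12P, so P = 177.17.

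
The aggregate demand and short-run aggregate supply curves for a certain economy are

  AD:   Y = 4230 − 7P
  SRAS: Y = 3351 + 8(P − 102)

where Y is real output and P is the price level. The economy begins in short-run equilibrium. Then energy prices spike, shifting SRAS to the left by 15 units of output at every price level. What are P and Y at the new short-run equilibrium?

P = 114, Y = 3432

This is a negative supply shock: SRAS shifts left.
New SRAS: Y = 2520 + 8P.
Set AD = SRAS: 4230 − 7P = 2520 + 8P, so 1710 = 15P and P = 114.
Y = 4230 − 7·114 = 3432.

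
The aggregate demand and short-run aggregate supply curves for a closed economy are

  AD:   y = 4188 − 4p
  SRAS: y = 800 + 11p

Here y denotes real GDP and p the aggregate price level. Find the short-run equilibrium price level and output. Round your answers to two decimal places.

p = 225.87, y = 3284.53

Set AD = SRAS: 4188 − 4p = 800 + 11p, so 3388 = 15p and p = 225.87.
Substituting into AD, y = 4188 − 4p = 3284.53.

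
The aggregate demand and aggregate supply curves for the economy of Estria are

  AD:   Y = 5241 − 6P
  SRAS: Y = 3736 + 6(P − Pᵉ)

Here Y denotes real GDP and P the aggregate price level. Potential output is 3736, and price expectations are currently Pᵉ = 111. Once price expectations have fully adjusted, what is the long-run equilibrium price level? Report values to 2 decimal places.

Long-run P = 250.83

Short run: with Pᵉ = 111, SRAS is Y = 3070 + 6P. Setting AD = SRAS gives 2171 = 12P, so P = 180.92 and Y = 5241 − 6P = 4155.50.
Output 4155.50 is above potential 3736, so over time expected prices rise and SRAS shifts left until Y returns to 3736.
Long run: Y = 3736 on the AD curve gives 3736 = 5241 − 6P, so P = 250.83.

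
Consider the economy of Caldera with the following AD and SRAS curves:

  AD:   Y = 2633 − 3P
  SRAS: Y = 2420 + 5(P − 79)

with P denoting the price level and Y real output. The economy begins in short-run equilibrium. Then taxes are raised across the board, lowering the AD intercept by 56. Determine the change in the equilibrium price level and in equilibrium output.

This is a negative demand shock: AD shifts left.
New AD: Y = 2577 − 3P.
SRAS can be written Y = 2025 + 5P.
Set AD = SRAS: 2577 − 3P = 2025 + 5P, so 552 = 8P and P = 69.
Y = 2577 − 3·69 = 2370.
Initially P = 76, Y = 2405, so ΔP = -7 and ΔY = -35.

ΔP = -7, ΔY = -35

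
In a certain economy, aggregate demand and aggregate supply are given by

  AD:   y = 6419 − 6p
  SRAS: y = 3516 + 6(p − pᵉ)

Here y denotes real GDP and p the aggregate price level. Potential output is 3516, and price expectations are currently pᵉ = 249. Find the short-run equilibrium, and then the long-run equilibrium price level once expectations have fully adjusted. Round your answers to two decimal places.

Short run: p = 366.42, y = 4220.50. Long run: p = 483.83.

Short run: with pᵉ = 249, SRAS is y = 2022 + 6p. Setting AD = SRAS gives 4397 = 12p, so p = 366.42 and y = 6419 − 6p = 4220.50.
Output 4220.50 is above potential 3516, so over time expected prices rise and SRAS shifts left until y returns to 3516.
Long run: y = 3516 on the AD curve gives 3516 = 6419 − 6p, so p = 483.83.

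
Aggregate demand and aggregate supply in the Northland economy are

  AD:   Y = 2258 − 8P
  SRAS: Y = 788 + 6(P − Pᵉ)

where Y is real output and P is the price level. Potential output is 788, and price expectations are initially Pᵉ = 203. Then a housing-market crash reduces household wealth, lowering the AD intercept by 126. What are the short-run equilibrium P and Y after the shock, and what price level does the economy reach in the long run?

AD shifts left: new AD is Y = 2132 − 8P. With Pᵉ = 203, SRAS is Y = 6P − 430.
Short run: 2132 − 8P = 6P − 430 gives 2562 = 14P, so P = 183 and Y = 2132 − 8·183 = 668.
Y = 668 is below potential 788; expectations adjust and SRAS shifts right until Y = 788.
Long run: on the new AD curve, 788 = 2132 − 8P gives P = 168.

Short run: P = 183, Y = 668. Long run: P = 168.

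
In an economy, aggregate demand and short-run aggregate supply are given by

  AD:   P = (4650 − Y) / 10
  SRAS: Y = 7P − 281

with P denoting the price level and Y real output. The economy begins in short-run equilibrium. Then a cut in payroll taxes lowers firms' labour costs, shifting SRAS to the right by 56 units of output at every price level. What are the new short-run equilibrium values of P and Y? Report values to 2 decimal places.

P = 286.76, Y = 1782.35

This is a positive supply shock: SRAS shifts right.
New SRAS: Y = 7P − 225.
Set AD = SRAS: 4650 − 10P = 7P − 225, so 4875 = 17P and P = 286.76.
Substituting into AD, Y = 1782.35.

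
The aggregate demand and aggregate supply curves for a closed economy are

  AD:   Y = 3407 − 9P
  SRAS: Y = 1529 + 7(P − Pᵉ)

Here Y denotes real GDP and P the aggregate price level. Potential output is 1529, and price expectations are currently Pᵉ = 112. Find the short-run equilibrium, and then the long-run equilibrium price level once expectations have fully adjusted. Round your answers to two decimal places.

Short run: P = 166.38, Y = 1909.63. Long run: P = 208.67.

Short run: with Pᵉ = 112, SRAS is Y = 745 + 7P. Setting AD = SRAS gives 2662 = 16P, so P = 166.38 and Y = 3407 − 9P = 1909.63.
Output 1909.63 is above potential 1529, so over time expected prices rise and SRAS shifts left until Y returns to 1529.
Long run: Y = 1529 on the AD curve gives 1529 = 3407 − 9P, so P = 208.67.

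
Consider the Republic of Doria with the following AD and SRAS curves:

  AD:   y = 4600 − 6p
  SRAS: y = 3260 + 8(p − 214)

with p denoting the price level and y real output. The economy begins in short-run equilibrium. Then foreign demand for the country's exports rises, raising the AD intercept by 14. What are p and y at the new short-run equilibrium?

p = 219, y = 3300

This is a positive demand shock: AD shifts right.
New AD: y = 4614 − 6p.
SRAS can be written y = 1548 + 8p.
Set AD = SRAS: 4614 − 6p = 1548 + 8p, so 3066 = 14p and p = 219.
y = 4614 − 6·219 = 3300.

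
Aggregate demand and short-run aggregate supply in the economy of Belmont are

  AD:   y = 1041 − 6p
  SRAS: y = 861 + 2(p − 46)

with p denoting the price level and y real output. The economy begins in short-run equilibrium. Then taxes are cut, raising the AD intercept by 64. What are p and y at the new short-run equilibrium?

This is a positive demand shock: AD shifts right.
New AD: y = 1105 − 6p.
SRAS can be written y = 769 + 2p.
Set AD = SRAS: 1105 − 6p = 769 + 2p, so 336 = 8p and p = 42.
y = 1105 − 6·42 = 853.

p = 42, y = 853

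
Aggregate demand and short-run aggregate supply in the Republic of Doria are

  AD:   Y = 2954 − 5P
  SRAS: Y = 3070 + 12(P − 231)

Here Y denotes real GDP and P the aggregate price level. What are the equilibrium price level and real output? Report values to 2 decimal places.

Write SRAS as Y = 3070 + 12P − 2772 = 298 + 12P.
Set AD = SRAS: 2954 − 5P = 298 + 12P, so 2656 = 17P and P = 156.24.
Substituting into AD, Y = 2954 − 5P = 2172.82.

P = 156.24, Y = 2172.82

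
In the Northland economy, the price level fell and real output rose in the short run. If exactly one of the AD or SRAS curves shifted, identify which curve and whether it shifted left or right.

SRAS shifted right

P fell and Y rose. An AD shift moves P and Y in the same direction; an SRAS shift moves them in opposite directions.
Here P and Y moved in opposite directions, so the SRAS curve shifted.
Since Y rose, SRAS shifted right.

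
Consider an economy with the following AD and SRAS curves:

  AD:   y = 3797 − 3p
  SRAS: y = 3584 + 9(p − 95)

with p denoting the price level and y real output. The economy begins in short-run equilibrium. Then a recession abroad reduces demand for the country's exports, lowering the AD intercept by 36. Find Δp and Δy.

This is a negative demand shock: AD shifts left.
New AD: y = 3761 − 3p.
SRAS can be written y = 2729 + 9p.
Set AD = SRAS: 3761 − 3p = 2729 + 9p, so 1032 = 12p and p = 86.
y = 3761 − 3·86 = 3503.
Initially p = 89, y = 3530, so Δp = -3 and Δy = -27.

Δp = -3, Δy = -27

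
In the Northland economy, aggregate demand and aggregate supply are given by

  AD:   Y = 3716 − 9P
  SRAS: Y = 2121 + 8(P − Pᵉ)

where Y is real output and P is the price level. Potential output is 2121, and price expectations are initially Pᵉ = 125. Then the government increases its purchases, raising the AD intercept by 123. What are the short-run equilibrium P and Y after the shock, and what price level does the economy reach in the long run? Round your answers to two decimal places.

Short run: P = 159.88, Y = 2400.06. Long run: P = 190.89.

AD shifts right: new AD is Y = 3839 − 9P. With Pᵉ = 125, SRAS is Y = 1121 + 8P.
Short run: 3839 − 9P = 1121 + 8P gives 2718 = 17P, so P = 159.88 and Y = 3839 − 9P = 2400.06.
Y = 2400.06 is above potential 2121; expectations adjust and SRAS shifts left until Y = 2121.
Long run: on the new AD curve, 2121 = 3839 − 9P gives P = 190.89.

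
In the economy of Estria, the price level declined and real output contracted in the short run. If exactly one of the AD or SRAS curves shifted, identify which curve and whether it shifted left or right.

AD shifted left

P fell and Y fell. An AD shift moves P and Y in the same direction; an SRAS shift moves them in opposite directions.
Here P and Y moved in the same direction, so the AD curve shifted.
Since Y fell, AD shifted left.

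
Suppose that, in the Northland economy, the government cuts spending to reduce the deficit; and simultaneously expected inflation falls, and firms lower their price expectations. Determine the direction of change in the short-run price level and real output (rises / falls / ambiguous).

The first event is a negative demand shock: AD shifts left, which by itself pushes P down and Y down.
The second is a favourable supply shock: SRAS shifts right, which by itself pushes P down and Y up.
Both shocks push P down, so P falls. The two shocks push Y in opposite directions, so the effect on Y is ambiguous.

Price level: falls; output: ambiguous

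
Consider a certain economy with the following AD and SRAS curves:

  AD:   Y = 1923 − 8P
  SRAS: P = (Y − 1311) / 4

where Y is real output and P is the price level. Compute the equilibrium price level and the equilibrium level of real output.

P = 51, Y = 1515

Rearrange SRAS to Y = 1311 + 4P.
Set AD = SRAS: 1923 − 8P = 1311 + 4P, so 612 = 12P and P = 51.
Then Y = 1923 − 8·51 = 1515.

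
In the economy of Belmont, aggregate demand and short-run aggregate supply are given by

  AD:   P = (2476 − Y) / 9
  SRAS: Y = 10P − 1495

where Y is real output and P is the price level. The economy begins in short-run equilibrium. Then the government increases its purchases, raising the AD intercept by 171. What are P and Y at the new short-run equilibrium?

This is a positive demand shock: AD shifts right.
New AD: Y = 2647 − 9P.
Set AD = SRAS: 2647 − 9P = 10P − 1495, so 4142 = 19P and P = 218.
Y = 2647 − 9·218 = 685.

P = 218, Y = 685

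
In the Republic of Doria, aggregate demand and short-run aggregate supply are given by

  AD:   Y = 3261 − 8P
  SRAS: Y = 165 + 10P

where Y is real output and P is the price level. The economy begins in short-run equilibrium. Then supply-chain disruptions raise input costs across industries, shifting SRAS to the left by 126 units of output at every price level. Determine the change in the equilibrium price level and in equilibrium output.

ΔP = +7, ΔY = -56

This is a negative supply shock: SRAS shifts left.
New SRAS: Y = 39 + 10P.
Set AD = SRAS: 3261 − 8P = 39 + 10P, so 3222 = 18P and P = 179.
Y = 3261 − 8·179 = 1829.
Initially P = 172, Y = 1885, so ΔP = +7 and ΔY = -56.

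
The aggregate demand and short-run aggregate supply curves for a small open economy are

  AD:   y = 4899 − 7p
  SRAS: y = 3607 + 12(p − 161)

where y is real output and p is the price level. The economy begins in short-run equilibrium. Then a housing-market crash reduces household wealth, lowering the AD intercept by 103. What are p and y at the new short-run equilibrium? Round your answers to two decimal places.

This is a negative demand shock: AD shifts left.
New AD: y = 4796 − 7p.
SRAS can be written y = 1675 + 12p.
Set AD = SRAS: 4796 − 7p = 1675 + 12p, so 3121 = 19p and p = 164.26.
Substituting into AD, y = 3646.16.

p = 164.26, y = 3646.16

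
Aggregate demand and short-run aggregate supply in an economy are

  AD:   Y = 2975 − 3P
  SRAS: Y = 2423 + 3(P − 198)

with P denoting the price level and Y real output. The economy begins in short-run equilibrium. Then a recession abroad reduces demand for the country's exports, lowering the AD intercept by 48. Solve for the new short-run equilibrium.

P = 183, Y = 2378

This is a negative demand shock: AD shifts left.
New AD: Y = 2927 − 3P.
SRAS can be written Y = 1829 + 3P.
Set AD = SRAS: 2927 − 3P = 1829 + 3P, so 1098 = 6P and P = 183.
Y = 2927 − 3·183 = 2378.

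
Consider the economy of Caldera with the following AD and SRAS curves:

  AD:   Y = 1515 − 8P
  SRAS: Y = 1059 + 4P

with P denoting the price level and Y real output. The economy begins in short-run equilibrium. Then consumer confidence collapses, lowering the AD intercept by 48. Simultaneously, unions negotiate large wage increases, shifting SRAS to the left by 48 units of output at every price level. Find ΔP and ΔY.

After both shocks: AD is Y = 1467 − 8P and SRAS is Y = 1011 + 4P.
Setting them equal: 456 = 12P, so P = 38.
Y = 1467 − 8·38 = 1163.
Initially P = 38, Y = 1211, so ΔP = +0 and ΔY = -48.

ΔP = +0, ΔY = -48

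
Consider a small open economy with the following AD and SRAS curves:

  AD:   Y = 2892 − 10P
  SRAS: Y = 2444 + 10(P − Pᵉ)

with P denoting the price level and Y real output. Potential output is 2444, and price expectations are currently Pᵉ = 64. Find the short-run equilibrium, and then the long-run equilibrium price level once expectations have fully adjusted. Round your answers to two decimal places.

Short run: P = 54.40, Y = 2348.00. Long run: P = 44.80.

Short run: with Pᵉ = 64, SRAS is Y = 1804 + 10P. Setting AD = SRAS gives 1088 = 20P, so P = 54.40 and Y = 2892 − 10P = 2348.00.
Output 2348.00 is below potential 2444, so over time expected prices fall and SRAS shifts right until Y returns to 2444.
Long run: Y = 2444 on the AD curve gives 2444 = 2892 − 10P, so P = 44.80.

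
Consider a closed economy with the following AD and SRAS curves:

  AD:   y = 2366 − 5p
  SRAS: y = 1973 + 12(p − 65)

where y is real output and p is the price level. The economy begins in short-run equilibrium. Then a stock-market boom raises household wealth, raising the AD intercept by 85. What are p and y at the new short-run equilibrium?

p = 74, y = 2081

This is a positive demand shock: AD shifts right.
New AD: y = 2451 − 5p.
SRAS can be written y = 1193 + 12p.
Set AD = SRAS: 2451 − 5p = 1193 + 12p, so 1258 = 17p and p = 74.
y = 2451 − 5·74 = 2081.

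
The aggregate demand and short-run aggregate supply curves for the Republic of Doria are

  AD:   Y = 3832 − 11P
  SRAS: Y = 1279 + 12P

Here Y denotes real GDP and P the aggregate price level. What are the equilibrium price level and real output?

Set AD = SRAS: 3832 − 11P = 1279 + 12P, so 2553 = 23P and P = 111.
Then Y = 3832 − 11·111 = 2611.

P = 111, Y = 2611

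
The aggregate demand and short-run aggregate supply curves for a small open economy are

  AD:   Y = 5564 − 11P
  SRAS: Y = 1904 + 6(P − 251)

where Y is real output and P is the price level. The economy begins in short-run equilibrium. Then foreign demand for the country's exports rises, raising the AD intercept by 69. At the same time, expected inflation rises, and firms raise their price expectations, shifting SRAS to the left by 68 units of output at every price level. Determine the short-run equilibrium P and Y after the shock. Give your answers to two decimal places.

After both shocks: AD is Y = 5633 − 11P and SRAS is Y = 330 + 6P.
Setting them equal: 5303 = 17P, so P = 311.94.
Substituting into AD, Y = 2201.65.

P = 311.94, Y = 2201.65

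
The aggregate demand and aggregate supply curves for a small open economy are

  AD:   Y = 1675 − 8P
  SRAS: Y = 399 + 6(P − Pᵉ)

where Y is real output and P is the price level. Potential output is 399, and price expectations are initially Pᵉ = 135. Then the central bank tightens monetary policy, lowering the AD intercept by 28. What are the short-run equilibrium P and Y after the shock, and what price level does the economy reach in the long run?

AD shifts left: new AD is Y = 1647 − 8P. With Pᵉ = 135, SRAS is Y = 6P − 411.
Short run: 1647 − 8P = 6P − 411 gives 2058 = 14P, so P = 147 and Y = 1647 − 8·147 = 471.
Y = 471 is above potential 399; expectations adjust and SRAS shifts left until Y = 399.
Long run: on the new AD curve, 399 = 1647 − 8P gives P = 156.

Short run: P = 147, Y = 471. Long run: P = 156.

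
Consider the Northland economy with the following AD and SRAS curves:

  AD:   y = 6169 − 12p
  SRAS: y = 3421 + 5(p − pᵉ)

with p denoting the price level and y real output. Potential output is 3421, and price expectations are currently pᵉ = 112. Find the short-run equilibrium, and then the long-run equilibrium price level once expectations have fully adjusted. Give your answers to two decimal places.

Short run: with pᵉ = 112, SRAS is y = 2861 + 5p. Setting AD = SRAS gives 3308 = 17p, so p = 194.59 and y = 6169 − 12p = 3833.94.
Output 3833.94 is above potential 3421, so over time expected prices rise and SRAS shifts left until y returns to 3421.
Long run: y = 3421 on the AD curve gives 3421 = 6169 − 12p, so p = 229.00.

Short run: p = 194.59, y = 3833.94. Long run: p = 229.00.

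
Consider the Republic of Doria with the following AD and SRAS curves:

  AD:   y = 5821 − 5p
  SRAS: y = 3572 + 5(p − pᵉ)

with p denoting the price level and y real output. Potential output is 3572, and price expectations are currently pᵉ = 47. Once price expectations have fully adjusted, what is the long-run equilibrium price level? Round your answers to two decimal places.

Short run: with pᵉ = 47, SRAS is y = 3337 + 5p. Setting AD = SRAS gives 2484 = 10p, so p = 248.40 and y = 5821 − 5p = 4579.00.
Output 4579.00 is above potential 3572, so over time expected prices rise and SRAS shifts left until y returns to 3572.
Long run: y = 3572 on the AD curve gives 3572 = 5821 − 5p, so p = 449.80.

Long-run p = 449.80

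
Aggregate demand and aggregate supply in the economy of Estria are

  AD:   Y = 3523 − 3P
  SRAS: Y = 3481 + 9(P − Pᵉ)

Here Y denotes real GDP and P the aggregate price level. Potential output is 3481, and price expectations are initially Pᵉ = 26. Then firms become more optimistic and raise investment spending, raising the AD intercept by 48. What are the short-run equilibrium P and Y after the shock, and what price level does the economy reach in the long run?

Short run: P = 27, Y = 3490. Long run: P = 30.

AD shifts right: new AD is Y = 3571 − 3P. With Pᵉ = 26, SRAS is Y = 3247 + 9P.
Short run: 3571 − 3P = 3247 + 9P gives 324 = 12P, so P = 27 and Y = 3571 − 3·27 = 3490.
Y = 3490 is above potential 3481; expectations adjust and SRAS shifts left until Y = 3481.
Long run: on the new AD curve, 3481 = 3571 − 3P gives P = 30.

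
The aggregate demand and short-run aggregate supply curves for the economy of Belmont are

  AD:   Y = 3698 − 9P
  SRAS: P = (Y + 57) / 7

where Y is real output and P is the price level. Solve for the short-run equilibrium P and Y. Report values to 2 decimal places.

P = 234.69, Y = 1585.81

Rearrange SRAS to Y = 7P − 57.
Set AD = SRAS: 3698 − 9P = 7P − 57, so 3755 = 16P and P = 234.69.
Substituting into AD, Y = 3698 − 9P = 1585.81.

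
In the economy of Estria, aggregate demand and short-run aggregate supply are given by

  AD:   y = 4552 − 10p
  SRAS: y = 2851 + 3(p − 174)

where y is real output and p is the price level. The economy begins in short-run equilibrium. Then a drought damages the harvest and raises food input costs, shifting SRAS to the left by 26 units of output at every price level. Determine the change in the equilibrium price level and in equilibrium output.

Δp = +2, Δy = -20

This is a negative supply shock: SRAS shifts left.
New SRAS: y = 2303 + 3p.
Set AD = SRAS: 4552 − 10p = 2303 + 3p, so 2249 = 13p and p = 173.
y = 4552 − 10·173 = 2822.
Initially p = 171, y = 2842, so Δp = +2 and Δy = -20.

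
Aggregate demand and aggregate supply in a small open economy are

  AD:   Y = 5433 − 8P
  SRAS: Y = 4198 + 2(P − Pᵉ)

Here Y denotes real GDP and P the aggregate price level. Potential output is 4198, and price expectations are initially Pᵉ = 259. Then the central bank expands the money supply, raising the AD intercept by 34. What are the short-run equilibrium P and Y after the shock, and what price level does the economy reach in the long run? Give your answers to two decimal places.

Short run: P = 178.70, Y = 4037.40. Long run: P = 158.63.

AD shifts right: new AD is Y = 5467 − 8P. With Pᵉ = 259, SRAS is Y = 3680 + 2P.
Short run: 5467 − 8P = 3680 + 2P gives 1787 = 10P, so P = 178.70 and Y = 5467 − 8P = 4037.40.
Y = 4037.40 is below potential 4198; expectations adjust and SRAS shifts right until Y = 4198.
Long run: on the new AD curve, 4198 = 5467 − 8P gives P = 158.63.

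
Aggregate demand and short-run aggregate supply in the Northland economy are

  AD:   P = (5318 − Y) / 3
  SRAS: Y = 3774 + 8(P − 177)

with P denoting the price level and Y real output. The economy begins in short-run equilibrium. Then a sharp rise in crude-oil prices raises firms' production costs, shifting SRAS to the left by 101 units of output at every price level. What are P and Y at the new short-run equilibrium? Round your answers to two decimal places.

P = 278.27, Y = 4483.18

This is a negative supply shock: SRAS shifts left.
New SRAS: Y = 2257 + 8P.
Set AD = SRAS: 5318 − 3P = 2257 + 8P, so 3061 = 11P and P = 278.27.
Substituting into AD, Y = 4483.18.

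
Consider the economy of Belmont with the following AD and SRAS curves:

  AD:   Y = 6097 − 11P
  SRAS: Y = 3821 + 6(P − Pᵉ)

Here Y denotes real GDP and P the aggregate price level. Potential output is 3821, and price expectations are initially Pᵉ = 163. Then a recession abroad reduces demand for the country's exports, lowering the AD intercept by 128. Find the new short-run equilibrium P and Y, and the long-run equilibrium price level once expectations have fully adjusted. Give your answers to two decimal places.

Short run: P = 183.88, Y = 3946.29. Long run: P = 195.27.

AD shifts left: new AD is Y = 5969 − 11P. With Pᵉ = 163, SRAS is Y = 2843 + 6P.
Short run: 5969 − 11P = 2843 + 6P gives 3126 = 17P, so P = 183.88 and Y = 5969 − 11P = 3946.29.
Y = 3946.29 is above potential 3821; expectations adjust and SRAS shifts left until Y = 3821.
Long run: on the new AD curve, 3821 = 5969 − 11P gives P = 195.27.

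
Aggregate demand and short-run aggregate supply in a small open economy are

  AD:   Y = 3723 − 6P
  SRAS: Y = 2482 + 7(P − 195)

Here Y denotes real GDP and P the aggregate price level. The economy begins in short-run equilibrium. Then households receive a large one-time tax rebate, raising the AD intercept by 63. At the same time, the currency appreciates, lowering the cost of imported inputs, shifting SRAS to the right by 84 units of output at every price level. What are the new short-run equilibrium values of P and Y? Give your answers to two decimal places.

After both shocks: AD is Y = 3786 − 6P and SRAS is Y = 1201 + 7P.
Setting them equal: 2585 = 13P, so P = 198.85.
Substituting into AD, Y = 2592.92.

P = 198.85, Y = 2592.92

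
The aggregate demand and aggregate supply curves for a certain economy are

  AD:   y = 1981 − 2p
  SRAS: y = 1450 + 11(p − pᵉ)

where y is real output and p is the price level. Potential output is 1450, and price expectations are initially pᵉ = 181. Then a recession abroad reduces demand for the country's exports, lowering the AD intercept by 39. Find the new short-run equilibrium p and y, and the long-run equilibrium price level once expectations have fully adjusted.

Short run: p = 191, y = 1560. Long run: p = 246.

AD shifts left: new AD is y = 1942 − 2p. With pᵉ = 181, SRAS is y = 11p − 541.
Short run: 1942 − 2p = 11p − 541 gives 2483 = 13p, so p = 191 and y = 1942 − 2·191 = 1560.
y = 1560 is above potential 1450; expectations adjust and SRAS shifts left until y = 1450.
Long run: on the new AD curve, 1450 = 1942 − 2p gives p = 246.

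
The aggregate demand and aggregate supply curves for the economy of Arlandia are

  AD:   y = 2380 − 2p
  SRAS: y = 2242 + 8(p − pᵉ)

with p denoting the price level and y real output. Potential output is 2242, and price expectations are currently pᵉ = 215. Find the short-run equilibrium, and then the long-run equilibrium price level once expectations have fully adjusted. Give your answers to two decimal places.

Short run: with pᵉ = 215, SRAS is y = 522 + 8p. Setting AD = SRAS gives 1858 = 10p, so p = 185.80 and y = 2380 − 2p = 2008.40.
Output 2008.40 is below potential 2242, so over time expected prices fall and SRAS shifts right until y returns to 2242.
Long run: y = 2242 on the AD curve gives 2242 = 2380 − 2p, so p = 69.00.

Short run: p = 185.80, y = 2008.40. Long run: p = 69.00.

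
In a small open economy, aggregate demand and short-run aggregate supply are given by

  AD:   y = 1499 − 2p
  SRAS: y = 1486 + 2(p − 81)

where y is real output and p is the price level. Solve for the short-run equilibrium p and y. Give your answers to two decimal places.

Write SRAS as y = 1486 + 2p − 162 = 1324 + 2p.
Set AD = SRAS: 1499 − 2p = 1324 + 2p, so 175 = 4p and p = 43.75.
Substituting into AD, y = 1499 − 2p = 1411.50.

p = 43.75, y = 1411.50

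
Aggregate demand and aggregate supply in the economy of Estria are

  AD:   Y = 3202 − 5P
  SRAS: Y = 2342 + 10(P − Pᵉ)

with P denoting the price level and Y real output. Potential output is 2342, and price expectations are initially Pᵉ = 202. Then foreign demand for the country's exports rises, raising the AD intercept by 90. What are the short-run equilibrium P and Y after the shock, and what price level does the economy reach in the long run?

Short run: P = 198, Y = 2302. Long run: P = 190.

AD shifts right: new AD is Y = 3292 − 5P. With Pᵉ = 202, SRAS is Y = 322 + 10P.
Short run: 3292 − 5P = 322 + 10P gives 2970 = 15P, so P = 198 and Y = 3292 − 5·198 = 2302.
Y = 2302 is below potential 2342; expectations adjust and SRAS shifts right until Y = 2342.
Long run: on the new AD curve, 2342 = 3292 − 5P gives P = 190.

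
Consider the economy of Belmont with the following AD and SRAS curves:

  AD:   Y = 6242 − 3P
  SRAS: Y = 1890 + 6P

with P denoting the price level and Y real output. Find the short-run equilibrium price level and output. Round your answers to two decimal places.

P = 483.56, Y = 4791.33

Set AD = SRAS: 6242 − 3P = 1890 + 6P, so 4352 = 9P and P = 483.56.
Substituting into AD, Y = 6242 − 3P = 4791.33.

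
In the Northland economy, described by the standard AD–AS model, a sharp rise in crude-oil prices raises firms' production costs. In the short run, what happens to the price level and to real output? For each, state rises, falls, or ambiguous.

This is an adverse supply shock: SRAS shifts left.
Moving along the downward-sloping AD curve, P rises and Y falls.

Price level: rises; output: falls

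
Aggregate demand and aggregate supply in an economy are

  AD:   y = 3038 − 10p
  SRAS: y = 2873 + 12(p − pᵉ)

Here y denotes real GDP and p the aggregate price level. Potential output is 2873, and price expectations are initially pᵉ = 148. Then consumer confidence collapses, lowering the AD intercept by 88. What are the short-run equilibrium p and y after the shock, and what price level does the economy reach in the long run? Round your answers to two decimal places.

Short run: p = 84.23, y = 2107.73. Long run: p = 7.70.

AD shifts left: new AD is y = 2950 − 10p. With pᵉ = 148, SRAS is y = 1097 + 12p.
Short run: 2950 − 10p = 1097 + 12p gives 1853 = 22p, so p = 84.23 and y = 2950 − 10p = 2107.73.
y = 2107.73 is below potential 2873; expectations adjust and SRAS shifts right until y = 2873.
Long run: on the new AD curve, 2873 = 2950 − 10p gives p = 7.70.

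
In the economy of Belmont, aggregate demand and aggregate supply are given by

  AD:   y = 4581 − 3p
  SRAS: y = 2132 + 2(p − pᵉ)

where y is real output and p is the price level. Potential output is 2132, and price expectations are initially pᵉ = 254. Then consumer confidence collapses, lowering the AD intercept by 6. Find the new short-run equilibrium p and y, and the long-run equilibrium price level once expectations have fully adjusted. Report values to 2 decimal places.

Short run: p = 590.20, y = 2804.40. Long run: p = 814.33.

AD shifts left: new AD is y = 4575 − 3p. With pᵉ = 254, SRAS is y = 1624 + 2p.
Short run: 4575 − 3p = 1624 + 2p gives 2951 = 5p, so p = 590.20 and y = 4575 − 3p = 2804.40.
y = 2804.40 is above potential 2132; expectations adjust and SRAS shifts left until y = 2132.
Long run: on the new AD curve, 2132 = 4575 − 3p gives p = 814.33.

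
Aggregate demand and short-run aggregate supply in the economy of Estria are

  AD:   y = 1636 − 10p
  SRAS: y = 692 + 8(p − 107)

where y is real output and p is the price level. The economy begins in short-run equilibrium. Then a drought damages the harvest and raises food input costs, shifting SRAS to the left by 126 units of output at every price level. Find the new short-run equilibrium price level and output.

This is a negative supply shock: SRAS shifts left.
New SRAS: y = 8p − 290.
Set AD = SRAS: 1636 − 10p = 8p − 290, so 1926 = 18p and p = 107.
y = 1636 − 10·107 = 566.

p = 107, y = 566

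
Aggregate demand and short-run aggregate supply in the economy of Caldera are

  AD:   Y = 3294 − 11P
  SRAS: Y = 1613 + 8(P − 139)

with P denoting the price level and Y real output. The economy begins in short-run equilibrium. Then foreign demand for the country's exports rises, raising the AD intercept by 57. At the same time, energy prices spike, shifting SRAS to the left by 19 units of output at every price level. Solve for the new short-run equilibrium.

After both shocks: AD is Y = 3351 − 11P and SRAS is Y = 482 + 8P.
Setting them equal: 2869 = 19P, so P = 151.
Y = 3351 − 11·151 = 1690.

P = 151, Y = 1690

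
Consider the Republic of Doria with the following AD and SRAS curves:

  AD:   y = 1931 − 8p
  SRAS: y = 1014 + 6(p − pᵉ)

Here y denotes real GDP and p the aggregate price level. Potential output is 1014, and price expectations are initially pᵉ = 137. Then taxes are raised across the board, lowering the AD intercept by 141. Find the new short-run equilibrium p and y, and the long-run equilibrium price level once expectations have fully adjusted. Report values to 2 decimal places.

Short run: p = 114.14, y = 876.86. Long run: p = 97.00.

AD shifts left: new AD is y = 1790 − 8p. With pᵉ = 137, SRAS is y = 192 + 6p.
Short run: 1790 − 8p = 192 + 6p gives 1598 = 14p, so p = 114.14 and y = 1790 − 8p = 876.86.
y = 876.86 is below potential 1014; expectations adjust and SRAS shifts right until y = 1014.
Long run: on the new AD curve, 1014 = 1790 − 8p gives p = 97.00.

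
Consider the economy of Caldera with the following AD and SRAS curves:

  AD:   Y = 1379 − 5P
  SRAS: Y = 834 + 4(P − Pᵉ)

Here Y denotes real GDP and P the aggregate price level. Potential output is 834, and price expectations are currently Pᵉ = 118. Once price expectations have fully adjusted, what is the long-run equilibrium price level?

Short run: with Pᵉ = 118, SRAS is Y = 362 + 4P. Setting AD = SRAS gives 1017 = 9P, so P = 113 and Y = 1379 − 5·113 = 814.
Output 814 is below potential 834, so over time expected prices fall and SRAS shifts right until Y returns to 834.
Long run: Y = 834 on the AD curve gives 834 = 1379 − 5P, so P = 109.

Long-run P = 109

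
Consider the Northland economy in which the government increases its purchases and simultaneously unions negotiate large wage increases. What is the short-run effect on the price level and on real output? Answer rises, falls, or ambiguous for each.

The first event is a positive demand shock: AD shifts right, which by itself pushes P up and Y up.
The second is an adverse supply shock: SRAS shifts left, which by itself pushes P up and Y down.
Both shocks push P up, so P rises. The two shocks push Y in opposite directions, so the effect on Y is ambiguous.

Price level: rises; output: ambiguous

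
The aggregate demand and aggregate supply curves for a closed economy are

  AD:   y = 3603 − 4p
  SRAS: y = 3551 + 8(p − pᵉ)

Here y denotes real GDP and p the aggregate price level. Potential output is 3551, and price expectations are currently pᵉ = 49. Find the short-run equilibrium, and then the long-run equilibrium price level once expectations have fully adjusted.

Short run: p = 37, y = 3455. Long run: p = 13.

Short run: with pᵉ = 49, SRAS is y = 3159 + 8p. Setting AD = SRAS gives 444 = 12p, so p = 37 and y = 3603 − 4·37 = 3455.
Output 3455 is below potential 3551, so over time expected prices fall and SRAS shifts right until y returns to 3551.
Long run: y = 3551 on the AD curve gives 3551 = 3603 − 4p, so p = 13.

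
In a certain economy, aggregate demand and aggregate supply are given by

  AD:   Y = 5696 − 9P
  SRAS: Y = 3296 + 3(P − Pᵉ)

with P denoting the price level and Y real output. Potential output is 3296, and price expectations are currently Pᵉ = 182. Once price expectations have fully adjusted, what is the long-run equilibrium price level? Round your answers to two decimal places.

Short run: with Pᵉ = 182, SRAS is Y = 2750 + 3P. Setting AD = SRAS gives 2946 = 12P, so P = 245.50 and Y = 5696 − 9P = 3486.50.
Output 3486.50 is above potential 3296, so over time expected prices rise and SRAS shifts left until Y returns to 3296.
Long run: Y = 3296 on the AD curve gives 3296 = 5696 − 9P, so P = 266.67.

Long-run P = 266.67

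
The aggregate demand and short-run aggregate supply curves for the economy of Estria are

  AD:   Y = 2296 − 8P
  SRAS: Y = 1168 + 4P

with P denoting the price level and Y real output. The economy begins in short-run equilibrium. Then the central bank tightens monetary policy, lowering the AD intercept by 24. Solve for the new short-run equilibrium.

P = 92, Y = 1536

This is a negative demand shock: AD shifts left.
New AD: Y = 2272 − 8P.
Set AD = SRAS: 2272 − 8P = 1168 + 4P, so 1104 = 12P and P = 92.
Y = 2272 − 8·92 = 1536.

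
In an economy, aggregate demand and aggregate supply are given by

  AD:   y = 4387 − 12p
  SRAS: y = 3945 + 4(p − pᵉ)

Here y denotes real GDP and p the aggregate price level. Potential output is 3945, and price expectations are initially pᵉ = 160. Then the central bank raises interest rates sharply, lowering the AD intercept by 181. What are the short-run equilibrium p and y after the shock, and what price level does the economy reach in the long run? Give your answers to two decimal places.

Short run: p = 56.31, y = 3530.25. Long run: p = 21.75.

AD shifts left: new AD is y = 4206 − 12p. With pᵉ = 160, SRAS is y = 3305 + 4p.
Short run: 4206 − 12p = 3305 + 4p gives 901 = 16p, so p = 56.31 and y = 4206 − 12p = 3530.25.
y = 3530.25 is below potential 3945; expectations adjust and SRAS shifts right until y = 3945.
Long run: on the new AD curve, 3945 = 4206 − 12p gives p = 21.75.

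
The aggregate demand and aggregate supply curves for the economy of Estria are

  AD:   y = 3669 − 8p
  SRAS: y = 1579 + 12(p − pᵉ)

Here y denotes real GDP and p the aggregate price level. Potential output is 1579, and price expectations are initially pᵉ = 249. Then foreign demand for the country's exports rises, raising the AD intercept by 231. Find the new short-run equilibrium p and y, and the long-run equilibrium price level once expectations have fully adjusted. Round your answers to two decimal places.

AD shifts right: new AD is y = 3900 − 8p. With pᵉ = 249, SRAS is y = 12p − 1409.
Short run: 3900 − 8p = 12p − 1409 gives 5309 = 20p, so p = 265.45 and y = 3900 − 8p = 1776.40.
y = 1776.40 is above potential 1579; expectations adjust and SRAS shifts left until y = 1579.
Long run: on the new AD curve, 1579 = 3900 − 8p gives p = 290.13.

Short run: p = 265.45, y = 1776.40. Long run: p = 290.13.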